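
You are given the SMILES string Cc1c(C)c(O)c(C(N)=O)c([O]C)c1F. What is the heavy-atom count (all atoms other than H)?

15

Every atom symbol written in the SMILES (organic subset) is one heavy atom; implicit H are not written.
Heavy atoms by element → C:10, F:1, N:1, O:3.
Total: 15.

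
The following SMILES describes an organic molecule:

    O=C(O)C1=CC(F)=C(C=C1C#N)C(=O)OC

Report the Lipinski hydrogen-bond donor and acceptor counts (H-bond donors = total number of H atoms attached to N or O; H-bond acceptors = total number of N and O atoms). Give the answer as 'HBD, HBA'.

1, 5

Donors: find every N or O and count the H atoms it carries.
  atom 1 (O): bond orders sum to 2 → 0 H
  atom 3 (O): bond orders sum to 1 → 1 H
  atom 12 (N): bond orders sum to 3 → 0 H
  atom 14 (O): bond orders sum to 2 → 0 H
  atom 15 (O): bond orders sum to 2 → 0 H
Lipinski HBD = 1.
Acceptors: N atoms = 1, O atoms = 4 → HBA = 5.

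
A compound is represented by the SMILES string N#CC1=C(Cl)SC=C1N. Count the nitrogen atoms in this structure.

Scan the SMILES for N atoms (remember two-letter symbols like Cl and Br are single atoms).
Nitrogen count: 2.

2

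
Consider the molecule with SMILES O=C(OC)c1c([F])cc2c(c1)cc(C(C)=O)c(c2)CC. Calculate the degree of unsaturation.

Molecular formula: C16H15FO3.
DoU = (2C + 2 + N − H − X) / 2, where X is the halogen count and O/S are ignored.
    = (2·16 + 2 + 0 − 15 − 1) / 2 = 18 / 2 = 9.

9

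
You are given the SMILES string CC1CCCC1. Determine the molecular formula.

Walk through each heavy atom and fill implicit hydrogens from standard valence (C 4, N 3, O 2, S 2, halogen 1):
  atom 1: C, bond orders sum to 1 (valence 4) → 3 H
  atom 2: C, bond orders sum to 3 (valence 4) → 1 H
  atom 3: C, bond orders sum to 2 (valence 4) → 2 H
  atom 4: C, bond orders sum to 2 (valence 4) → 2 H
  atom 5: C, bond orders sum to 2 (valence 4) → 2 H
  atom 6: C, bond orders sum to 2 (valence 4) → 2 H
Totals → C:6, H:12.
In Hill order: C6H12.

C6H12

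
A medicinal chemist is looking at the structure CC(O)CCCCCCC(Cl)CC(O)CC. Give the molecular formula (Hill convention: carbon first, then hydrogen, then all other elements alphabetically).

C13H27ClO2

Walk through each heavy atom and fill implicit hydrogens from standard valence (C 4, N 3, O 2, S 2, halogen 1):
  atom 1: C, bond orders sum to 1 (valence 4) → 3 H
  atom 2: C, bond orders sum to 3 (valence 4) → 1 H
  atom 3: O, bond orders sum to 1 (valence 2) → 1 H
  atom 4: C, bond orders sum to 2 (valence 4) → 2 H
  atom 5: C, bond orders sum to 2 (valence 4) → 2 H
  atom 6: C, bond orders sum to 2 (valence 4) → 2 H
  atom 7: C, bond orders sum to 2 (valence 4) → 2 H
  atom 8: C, bond orders sum to 2 (valence 4) → 2 H
  atom 9: C, bond orders sum to 2 (valence 4) → 2 H
  atom 10: C, bond orders sum to 3 (valence 4) → 1 H
  atom 11: Cl (halogen, monovalent) → 0 H
  atom 12: C, bond orders sum to 2 (valence 4) → 2 H
  atom 13: C, bond orders sum to 3 (valence 4) → 1 H
  atom 14: O, bond orders sum to 1 (valence 2) → 1 H
  atom 15: C, bond orders sum to 2 (valence 4) → 2 H
  atom 16: C, bond orders sum to 1 (valence 4) → 3 H
Totals → C:13, H:27, Cl:1, O:2.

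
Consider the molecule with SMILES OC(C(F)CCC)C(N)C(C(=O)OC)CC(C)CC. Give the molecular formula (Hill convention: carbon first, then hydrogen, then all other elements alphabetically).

C14H28FNO3

Walk through each heavy atom and fill implicit hydrogens from standard valence (C 4, N 3, O 2, S 2, halogen 1):
  atom 1: O, bond orders sum to 1 (valence 2) → 1 H
  atom 2: C, bond orders sum to 3 (valence 4) → 1 H
  atom 3: C, bond orders sum to 3 (valence 4) → 1 H
  atom 4: F (halogen, monovalent) → 0 H
  atom 5: C, bond orders sum to 2 (valence 4) → 2 H
  atom 6: C, bond orders sum to 2 (valence 4) → 2 H
  atom 7: C, bond orders sum to 1 (valence 4) → 3 H
  atom 8: C, bond orders sum to 3 (valence 4) → 1 H
  atom 9: N, bond orders sum to 1 (valence 3) → 2 H
  atom 10: C, bond orders sum to 3 (valence 4) → 1 H
  atom 11: C, bond orders sum to 4 (valence 4) → 0 H
  atom 12: O, bond orders sum to 2 (valence 2) → 0 H
  atom 13: O, bond orders sum to 2 (valence 2) → 0 H
  atom 14: C, bond orders sum to 1 (valence 4) → 3 H
  atom 15: C, bond orders sum to 2 (valence 4) → 2 H
  atom 16: C, bond orders sum to 3 (valence 4) → 1 H
  atom 17: C, bond orders sum to 1 (valence 4) → 3 H
  atom 18: C, bond orders sum to 2 (valence 4) → 2 H
  atom 19: C, bond orders sum to 1 (valence 4) → 3 H
Totals → C:14, H:28, F:1, N:1, O:3.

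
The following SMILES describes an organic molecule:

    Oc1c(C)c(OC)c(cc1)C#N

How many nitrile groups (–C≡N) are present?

The nitrile motif appears at heavy-atom position 11 in the SMILES.
Other groups present: 1 ether, 1 hydroxyl.
Nitrile count: 1.

1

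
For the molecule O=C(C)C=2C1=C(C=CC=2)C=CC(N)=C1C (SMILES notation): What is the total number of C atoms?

13

Count every carbon token in the SMILES (each C, including those in ring-closure positions and inside branches).
Carbon count: 13.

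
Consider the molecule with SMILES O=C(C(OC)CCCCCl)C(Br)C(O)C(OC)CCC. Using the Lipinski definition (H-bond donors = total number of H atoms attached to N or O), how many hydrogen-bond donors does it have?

1

Donors: find every N or O and count the H atoms it carries.
  atom 1 (O): bond orders sum to 2 → 0 H
  atom 4 (O): bond orders sum to 2 → 0 H
  atom 14 (O): bond orders sum to 1 → 1 H
  atom 16 (O): bond orders sum to 2 → 0 H
Lipinski HBD = 1.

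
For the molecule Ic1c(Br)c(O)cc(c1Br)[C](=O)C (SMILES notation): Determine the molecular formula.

Walk through each heavy atom and fill implicit hydrogens from standard valence (C 4, N 3, O 2, S 2, halogen 1); for lowercase aromatic atoms, an aromatic c carries 1 H when it has two neighbours and 0 H with three, and aromatic n carries 0 H:
  atom 1: I (halogen, monovalent) → 0 H
  atom 2: aromatic c, 3 neighbours → 0 H
  atom 3: aromatic c, 3 neighbours → 0 H
  atom 4: Br (halogen, monovalent) → 0 H
  atom 5: aromatic c, 3 neighbours → 0 H
  atom 6: O, bond orders sum to 1 (valence 2) → 1 H
  atom 7: aromatic c, 2 neighbours → 1 H
  atom 8: aromatic c, 3 neighbours → 0 H
  atom 9: aromatic c, 3 neighbours → 0 H
  atom 10: Br (halogen, monovalent) → 0 H
  atom 11: C with explicit H count 0
  atom 12: O, bond orders sum to 2 (valence 2) → 0 H
  atom 13: C, bond orders sum to 1 (valence 4) → 3 H
Totals → C:8, H:5, Br:2, I:1, O:2.
In Hill order: C8H5Br2IO2.

C8H5Br2IO2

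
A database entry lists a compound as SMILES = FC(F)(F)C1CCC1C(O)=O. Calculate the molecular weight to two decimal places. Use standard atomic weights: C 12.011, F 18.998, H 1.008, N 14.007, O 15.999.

First, the molecular formula is C6H7F3O2 (counting implicit H from valence).
  C: 6 × 12.011 = 72.066
  F: 3 × 18.998 = 56.994
  H: 7 × 1.008 = 7.056
  O: 2 × 15.999 = 31.998
Sum: 6×12.011 + 3×18.998 + 7×1.008 + 2×15.999 = 168.114 → 168.11 g/mol.

168.11 g/mol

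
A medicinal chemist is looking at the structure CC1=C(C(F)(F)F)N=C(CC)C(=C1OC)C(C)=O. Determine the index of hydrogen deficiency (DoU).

5

Degree of unsaturation = (number of rings) + (number of π bonds).
Ring closures in the SMILES: 1.
π bonds: 4 double bonds (each 1 DoU) → 4 DoU from unsaturation.
Total DoU = 1 + 4 = 5.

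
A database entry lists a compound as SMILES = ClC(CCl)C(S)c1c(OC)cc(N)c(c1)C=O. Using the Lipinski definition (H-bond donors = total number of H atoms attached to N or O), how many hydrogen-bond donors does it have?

2

Donors: find every N or O and count the H atoms it carries.
  atom 9 (O): bond orders sum to 2 → 0 H
  atom 13 (N): bond orders sum to 1 → 2 H
  atom 17 (O): bond orders sum to 2 → 0 H
Lipinski HBD = 2.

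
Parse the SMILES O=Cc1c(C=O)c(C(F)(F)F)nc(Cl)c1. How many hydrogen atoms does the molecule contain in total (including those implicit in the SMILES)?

3

Walk through each heavy atom and fill implicit hydrogens from standard valence (C 4, N 3, O 2, S 2, halogen 1); for lowercase aromatic atoms, an aromatic c carries 1 H when it has two neighbours and 0 H with three, and aromatic n carries 0 H:
  atom 1: O, bond orders sum to 2 (valence 2) → 0 H
  atom 2: C, bond orders sum to 3 (valence 4) → 1 H
  atom 3: aromatic c, 3 neighbours → 0 H
  atom 4: aromatic c, 3 neighbours → 0 H
  atom 5: C, bond orders sum to 3 (valence 4) → 1 H
  atom 6: O, bond orders sum to 2 (valence 2) → 0 H
  atom 7: aromatic c, 3 neighbours → 0 H
  atom 8: C, bond orders sum to 4 (valence 4) → 0 H
  atom 9: F (halogen, monovalent) → 0 H
  atom 10: F (halogen, monovalent) → 0 H
  atom 11: F (halogen, monovalent) → 0 H
  atom 12: aromatic n, 2 neighbours → 0 H
  atom 13: aromatic c, 3 neighbours → 0 H
  atom 14: Cl (halogen, monovalent) → 0 H
  atom 15: aromatic c, 2 neighbours → 1 H
Total hydrogens: 3.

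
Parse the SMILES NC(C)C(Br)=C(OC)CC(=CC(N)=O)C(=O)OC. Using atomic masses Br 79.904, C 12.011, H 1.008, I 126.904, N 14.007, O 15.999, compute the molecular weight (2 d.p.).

First, the molecular formula is C11H17BrN2O4 (counting implicit H from valence).
  Br: 1 × 79.904 = 79.904
  C: 11 × 12.011 = 132.121
  H: 17 × 1.008 = 17.136
  N: 2 × 14.007 = 28.014
  O: 4 × 15.999 = 63.996
Sum: 1×79.904 + 11×12.011 + 17×1.008 + 2×14.007 + 4×15.999 = 321.171 → 321.17 g/mol.

321.17 g/mol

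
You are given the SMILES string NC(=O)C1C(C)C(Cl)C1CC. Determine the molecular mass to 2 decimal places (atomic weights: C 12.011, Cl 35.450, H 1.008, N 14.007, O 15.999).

175.66 g/mol

First, the molecular formula is C8H14ClNO (counting implicit H from valence).
  C: 8 × 12.011 = 96.088
  Cl: 1 × 35.450 = 35.450
  H: 14 × 1.008 = 14.112
  N: 1 × 14.007 = 14.007
  O: 1 × 15.999 = 15.999
Sum: 8×12.011 + 1×35.450 + 14×1.008 + 1×14.007 + 1×15.999 = 175.656 → 175.66 g/mol.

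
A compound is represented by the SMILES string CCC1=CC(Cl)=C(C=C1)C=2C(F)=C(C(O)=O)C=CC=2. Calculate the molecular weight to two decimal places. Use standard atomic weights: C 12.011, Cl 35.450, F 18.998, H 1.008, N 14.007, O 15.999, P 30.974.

278.71 g/mol

First, the molecular formula is C15H12ClFO2 (counting implicit H from valence).
  C: 15 × 12.011 = 180.165
  Cl: 1 × 35.450 = 35.450
  F: 1 × 18.998 = 18.998
  H: 12 × 1.008 = 12.096
  O: 2 × 15.999 = 31.998
Sum: 15×12.011 + 1×35.450 + 1×18.998 + 12×1.008 + 2×15.999 = 278.707 → 278.71 g/mol.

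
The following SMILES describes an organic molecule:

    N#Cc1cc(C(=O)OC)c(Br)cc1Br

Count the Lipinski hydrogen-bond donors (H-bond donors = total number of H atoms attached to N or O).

0

Donors: find every N or O and count the H atoms it carries.
  atom 1 (N): bond orders sum to 3 → 0 H
  atom 7 (O): bond orders sum to 2 → 0 H
  atom 8 (O): bond orders sum to 2 → 0 H
Lipinski HBD = 0.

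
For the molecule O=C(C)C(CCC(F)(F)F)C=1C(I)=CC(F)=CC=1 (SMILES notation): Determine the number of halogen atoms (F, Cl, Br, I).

Halogen atoms appear at heavy-atom positions 8, 9, 10, 13, 16 (4×F, 1×I).
Other groups present: 1 ketone.
Halogen count: 5.

5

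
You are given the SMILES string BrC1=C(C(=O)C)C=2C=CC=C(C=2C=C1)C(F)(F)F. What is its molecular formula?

Walk through each heavy atom and fill implicit hydrogens from standard valence (C 4, N 3, O 2, S 2, halogen 1):
  atom 1: Br (halogen, monovalent) → 0 H
  atom 2: C, bond orders sum to 4 (valence 4) → 0 H
  atom 3: C, bond orders sum to 4 (valence 4) → 0 H
  atom 4: C, bond orders sum to 4 (valence 4) → 0 H
  atom 5: O, bond orders sum to 2 (valence 2) → 0 H
  atom 6: C, bond orders sum to 1 (valence 4) → 3 H
  atom 7: C, bond orders sum to 4 (valence 4) → 0 H
  atom 8: C, bond orders sum to 3 (valence 4) → 1 H
  atom 9: C, bond orders sum to 3 (valence 4) → 1 H
  atom 10: C, bond orders sum to 3 (valence 4) → 1 H
  atom 11: C, bond orders sum to 4 (valence 4) → 0 H
  atom 12: C, bond orders sum to 4 (valence 4) → 0 H
  atom 13: C, bond orders sum to 3 (valence 4) → 1 H
  atom 14: C, bond orders sum to 3 (valence 4) → 1 H
  atom 15: C, bond orders sum to 4 (valence 4) → 0 H
  atom 16: F (halogen, monovalent) → 0 H
  atom 17: F (halogen, monovalent) → 0 H
  atom 18: F (halogen, monovalent) → 0 H
Totals → C:13, H:8, Br:1, F:3, O:1.
In Hill order: C13H8BrF3O.

C13H8BrF3O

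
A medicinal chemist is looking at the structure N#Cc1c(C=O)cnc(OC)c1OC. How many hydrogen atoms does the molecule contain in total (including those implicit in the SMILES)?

Walk through each heavy atom and fill implicit hydrogens from standard valence (C 4, N 3, O 2, S 2, halogen 1); for lowercase aromatic atoms, an aromatic c carries 1 H when it has two neighbours and 0 H with three, and aromatic n carries 0 H:
  atom 1: N, bond orders sum to 3 (valence 3) → 0 H
  atom 2: C, bond orders sum to 4 (valence 4) → 0 H
  atom 3: aromatic c, 3 neighbours → 0 H
  atom 4: aromatic c, 3 neighbours → 0 H
  atom 5: C, bond orders sum to 3 (valence 4) → 1 H
  atom 6: O, bond orders sum to 2 (valence 2) → 0 H
  atom 7: aromatic c, 2 neighbours → 1 H
  atom 8: aromatic n, 2 neighbours → 0 H
  atom 9: aromatic c, 3 neighbours → 0 H
  atom 10: O, bond orders sum to 2 (valence 2) → 0 H
  atom 11: C, bond orders sum to 1 (valence 4) → 3 H
  atom 12: aromatic c, 3 neighbours → 0 H
  atom 13: O, bond orders sum to 2 (valence 2) → 0 H
  atom 14: C, bond orders sum to 1 (valence 4) → 3 H
Total hydrogens: 8.

8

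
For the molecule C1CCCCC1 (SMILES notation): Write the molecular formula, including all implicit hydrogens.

C6H12

Walk through each heavy atom and fill implicit hydrogens from standard valence (C 4, N 3, O 2, S 2, halogen 1):
  atom 1: C, bond orders sum to 2 (valence 4) → 2 H
  atom 2: C, bond orders sum to 2 (valence 4) → 2 H
  atom 3: C, bond orders sum to 2 (valence 4) → 2 H
  atom 4: C, bond orders sum to 2 (valence 4) → 2 H
  atom 5: C, bond orders sum to 2 (valence 4) → 2 H
  atom 6: C, bond orders sum to 2 (valence 4) → 2 H
Totals → C:6, H:12.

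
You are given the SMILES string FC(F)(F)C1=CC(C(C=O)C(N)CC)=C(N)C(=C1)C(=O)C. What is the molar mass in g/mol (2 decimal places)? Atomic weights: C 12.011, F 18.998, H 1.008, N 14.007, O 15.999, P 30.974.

302.30 g/mol

First, the molecular formula is C14H17F3N2O2 (counting implicit H from valence).
  C: 14 × 12.011 = 168.154
  F: 3 × 18.998 = 56.994
  H: 17 × 1.008 = 17.136
  N: 2 × 14.007 = 28.014
  O: 2 × 15.999 = 31.998
Sum: 14×12.011 + 3×18.998 + 17×1.008 + 2×14.007 + 2×15.999 = 302.296 → 302.30 g/mol.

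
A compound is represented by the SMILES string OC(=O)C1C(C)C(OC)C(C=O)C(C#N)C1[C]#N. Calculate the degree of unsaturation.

7

Degree of unsaturation = (number of rings) + (number of π bonds).
Ring closures in the SMILES: 1.
π bonds: 2 double bonds (each 1 DoU), 2 triple bonds (each 2 DoU) → 6 DoU from unsaturation.
Total DoU = 1 + 6 = 7.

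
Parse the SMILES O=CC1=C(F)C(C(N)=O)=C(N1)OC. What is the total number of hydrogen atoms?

Walk through each heavy atom and fill implicit hydrogens from standard valence (C 4, N 3, O 2, S 2, halogen 1):
  atom 1: O, bond orders sum to 2 (valence 2) → 0 H
  atom 2: C, bond orders sum to 3 (valence 4) → 1 H
  atom 3: C, bond orders sum to 4 (valence 4) → 0 H
  atom 4: C, bond orders sum to 4 (valence 4) → 0 H
  atom 5: F (halogen, monovalent) → 0 H
  atom 6: C, bond orders sum to 4 (valence 4) → 0 H
  atom 7: C, bond orders sum to 4 (valence 4) → 0 H
  atom 8: N, bond orders sum to 1 (valence 3) → 2 H
  atom 9: O, bond orders sum to 2 (valence 2) → 0 H
  atom 10: C, bond orders sum to 4 (valence 4) → 0 H
  atom 11: N, bond orders sum to 2 (valence 3) → 1 H
  atom 12: O, bond orders sum to 2 (valence 2) → 0 H
  atom 13: C, bond orders sum to 1 (valence 4) → 3 H
Total hydrogens: 7.

7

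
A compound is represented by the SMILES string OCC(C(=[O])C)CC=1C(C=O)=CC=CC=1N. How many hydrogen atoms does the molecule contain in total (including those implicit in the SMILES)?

15

Walk through each heavy atom and fill implicit hydrogens from standard valence (C 4, N 3, O 2, S 2, halogen 1):
  atom 1: O, bond orders sum to 1 (valence 2) → 1 H
  atom 2: C, bond orders sum to 2 (valence 4) → 2 H
  atom 3: C, bond orders sum to 3 (valence 4) → 1 H
  atom 4: C, bond orders sum to 4 (valence 4) → 0 H
  atom 5: O with explicit H count 0
  atom 6: C, bond orders sum to 1 (valence 4) → 3 H
  atom 7: C, bond orders sum to 2 (valence 4) → 2 H
  atom 8: C, bond orders sum to 4 (valence 4) → 0 H
  atom 9: C, bond orders sum to 4 (valence 4) → 0 H
  atom 10: C, bond orders sum to 3 (valence 4) → 1 H
  atom 11: O, bond orders sum to 2 (valence 2) → 0 H
  atom 12: C, bond orders sum to 3 (valence 4) → 1 H
  atom 13: C, bond orders sum to 3 (valence 4) → 1 H
  atom 14: C, bond orders sum to 3 (valence 4) → 1 H
  atom 15: C, bond orders sum to 4 (valence 4) → 0 H
  atom 16: N, bond orders sum to 1 (valence 3) → 2 H
Total hydrogens: 15.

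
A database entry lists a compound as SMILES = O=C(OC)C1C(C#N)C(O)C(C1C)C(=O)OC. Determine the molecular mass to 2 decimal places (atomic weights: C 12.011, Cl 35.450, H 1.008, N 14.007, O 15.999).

First, the molecular formula is C11H15NO5 (counting implicit H from valence).
  C: 11 × 12.011 = 132.121
  H: 15 × 1.008 = 15.120
  N: 1 × 14.007 = 14.007
  O: 5 × 15.999 = 79.995
Sum: 11×12.011 + 15×1.008 + 1×14.007 + 5×15.999 = 241.243 → 241.24 g/mol.

241.24 g/mol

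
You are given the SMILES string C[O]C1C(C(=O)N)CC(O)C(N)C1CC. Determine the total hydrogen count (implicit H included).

20

Walk through each heavy atom and fill implicit hydrogens from standard valence (C 4, N 3, O 2, S 2, halogen 1):
  atom 1: C, bond orders sum to 1 (valence 4) → 3 H
  atom 2: O with explicit H count 0
  atom 3: C, bond orders sum to 3 (valence 4) → 1 H
  atom 4: C, bond orders sum to 3 (valence 4) → 1 H
  atom 5: C, bond orders sum to 4 (valence 4) → 0 H
  atom 6: O, bond orders sum to 2 (valence 2) → 0 H
  atom 7: N, bond orders sum to 1 (valence 3) → 2 H
  atom 8: C, bond orders sum to 2 (valence 4) → 2 H
  atom 9: C, bond orders sum to 3 (valence 4) → 1 H
  atom 10: O, bond orders sum to 1 (valence 2) → 1 H
  atom 11: C, bond orders sum to 3 (valence 4) → 1 H
  atom 12: N, bond orders sum to 1 (valence 3) → 2 H
  atom 13: C, bond orders sum to 3 (valence 4) → 1 H
  atom 14: C, bond orders sum to 2 (valence 4) → 2 H
  atom 15: C, bond orders sum to 1 (valence 4) → 3 H
Total hydrogens: 20.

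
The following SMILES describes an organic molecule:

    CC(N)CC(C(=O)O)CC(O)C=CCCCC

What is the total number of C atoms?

13

Count every carbon token in the SMILES (each C, including those in ring-closure positions and inside branches).
Carbon count: 13.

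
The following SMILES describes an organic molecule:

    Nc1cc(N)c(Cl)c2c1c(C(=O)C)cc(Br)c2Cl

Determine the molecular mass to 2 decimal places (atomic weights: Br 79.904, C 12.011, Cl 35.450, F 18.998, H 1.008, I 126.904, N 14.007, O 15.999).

348.02 g/mol

First, the molecular formula is C12H9BrCl2N2O (counting implicit H from valence).
  Br: 1 × 79.904 = 79.904
  C: 12 × 12.011 = 144.132
  Cl: 2 × 35.450 = 70.900
  H: 9 × 1.008 = 9.072
  N: 2 × 14.007 = 28.014
  O: 1 × 15.999 = 15.999
Sum: 1×79.904 + 12×12.011 + 2×35.450 + 9×1.008 + 2×14.007 + 1×15.999 = 348.021 → 348.02 g/mol.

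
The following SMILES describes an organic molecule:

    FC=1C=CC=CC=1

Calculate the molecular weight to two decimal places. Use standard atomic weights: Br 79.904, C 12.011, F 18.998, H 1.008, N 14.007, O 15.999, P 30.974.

First, the molecular formula is C6H5F (counting implicit H from valence).
  C: 6 × 12.011 = 72.066
  F: 1 × 18.998 = 18.998
  H: 5 × 1.008 = 5.040
Sum: 6×12.011 + 1×18.998 + 5×1.008 = 96.104 → 96.10 g/mol.

96.10 g/mol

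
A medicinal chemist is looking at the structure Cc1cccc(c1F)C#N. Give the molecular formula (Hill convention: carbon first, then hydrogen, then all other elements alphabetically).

Walk through each heavy atom and fill implicit hydrogens from standard valence (C 4, N 3, O 2, S 2, halogen 1); for lowercase aromatic atoms, an aromatic c carries 1 H when it has two neighbours and 0 H with three, and aromatic n carries 0 H:
  atom 1: C, bond orders sum to 1 (valence 4) → 3 H
  atom 2: aromatic c, 3 neighbours → 0 H
  atom 3: aromatic c, 2 neighbours → 1 H
  atom 4: aromatic c, 2 neighbours → 1 H
  atom 5: aromatic c, 2 neighbours → 1 H
  atom 6: aromatic c, 3 neighbours → 0 H
  atom 7: aromatic c, 3 neighbours → 0 H
  atom 8: F (halogen, monovalent) → 0 H
  atom 9: C, bond orders sum to 4 (valence 4) → 0 H
  atom 10: N, bond orders sum to 3 (valence 3) → 0 H
Totals → C:8, H:6, F:1, N:1.

C8H6FN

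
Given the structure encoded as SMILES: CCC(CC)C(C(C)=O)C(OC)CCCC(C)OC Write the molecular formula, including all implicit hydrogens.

Walk through each heavy atom and fill implicit hydrogens from standard valence (C 4, N 3, O 2, S 2, halogen 1):
  atom 1: C, bond orders sum to 1 (valence 4) → 3 H
  atom 2: C, bond orders sum to 2 (valence 4) → 2 H
  atom 3: C, bond orders sum to 3 (valence 4) → 1 H
  atom 4: C, bond orders sum to 2 (valence 4) → 2 H
  atom 5: C, bond orders sum to 1 (valence 4) → 3 H
  atom 6: C, bond orders sum to 3 (valence 4) → 1 H
  atom 7: C, bond orders sum to 4 (valence 4) → 0 H
  atom 8: C, bond orders sum to 1 (valence 4) → 3 H
  atom 9: O, bond orders sum to 2 (valence 2) → 0 H
  atom 10: C, bond orders sum to 3 (valence 4) → 1 H
  atom 11: O, bond orders sum to 2 (valence 2) → 0 H
  atom 12: C, bond orders sum to 1 (valence 4) → 3 H
  atom 13: C, bond orders sum to 2 (valence 4) → 2 H
  atom 14: C, bond orders sum to 2 (valence 4) → 2 H
  atom 15: C, bond orders sum to 2 (valence 4) → 2 H
  atom 16: C, bond orders sum to 3 (valence 4) → 1 H
  atom 17: C, bond orders sum to 1 (valence 4) → 3 H
  atom 18: O, bond orders sum to 2 (valence 2) → 0 H
  atom 19: C, bond orders sum to 1 (valence 4) → 3 H
Totals → C:16, H:32, O:3.

C16H32O3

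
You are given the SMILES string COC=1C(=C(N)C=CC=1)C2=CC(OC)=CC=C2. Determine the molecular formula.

Walk through each heavy atom and fill implicit hydrogens from standard valence (C 4, N 3, O 2, S 2, halogen 1):
  atom 1: C, bond orders sum to 1 (valence 4) → 3 H
  atom 2: O, bond orders sum to 2 (valence 2) → 0 H
  atom 3: C, bond orders sum to 4 (valence 4) → 0 H
  atom 4: C, bond orders sum to 4 (valence 4) → 0 H
  atom 5: C, bond orders sum to 4 (valence 4) → 0 H
  atom 6: N, bond orders sum to 1 (valence 3) → 2 H
  atom 7: C, bond orders sum to 3 (valence 4) → 1 H
  atom 8: C, bond orders sum to 3 (valence 4) → 1 H
  atom 9: C, bond orders sum to 3 (valence 4) → 1 H
  atom 10: C, bond orders sum to 4 (valence 4) → 0 H
  atom 11: C, bond orders sum to 3 (valence 4) → 1 H
  atom 12: C, bond orders sum to 4 (valence 4) → 0 H
  atom 13: O, bond orders sum to 2 (valence 2) → 0 H
  atom 14: C, bond orders sum to 1 (valence 4) → 3 H
  atom 15: C, bond orders sum to 3 (valence 4) → 1 H
  atom 16: C, bond orders sum to 3 (valence 4) → 1 H
  atom 17: C, bond orders sum to 3 (valence 4) → 1 H
Totals → C:14, H:15, N:1, O:2.
In Hill order: C14H15NO2.

C14H15NO2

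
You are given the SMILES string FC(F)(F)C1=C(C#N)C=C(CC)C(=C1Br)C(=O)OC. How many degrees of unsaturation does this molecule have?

Molecular formula: C12H9BrF3NO2.
DoU = (2C + 2 + N − H − X) / 2, where X is the halogen count and O/S are ignored.
    = (2·12 + 2 + 1 − 9 − 4) / 2 = 14 / 2 = 7.

7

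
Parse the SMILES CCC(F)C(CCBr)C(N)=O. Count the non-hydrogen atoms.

11

Every atom symbol written in the SMILES (organic subset) is one heavy atom; implicit H are not written.
Heavy atoms by element → Br:1, C:7, F:1, N:1, O:1.
Total: 11.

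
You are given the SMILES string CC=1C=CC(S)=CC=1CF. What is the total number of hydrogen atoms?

9

Walk through each heavy atom and fill implicit hydrogens from standard valence (C 4, N 3, O 2, S 2, halogen 1):
  atom 1: C, bond orders sum to 1 (valence 4) → 3 H
  atom 2: C, bond orders sum to 4 (valence 4) → 0 H
  atom 3: C, bond orders sum to 3 (valence 4) → 1 H
  atom 4: C, bond orders sum to 3 (valence 4) → 1 H
  atom 5: C, bond orders sum to 4 (valence 4) → 0 H
  atom 6: S, bond orders sum to 1 (valence 2) → 1 H
  atom 7: C, bond orders sum to 3 (valence 4) → 1 H
  atom 8: C, bond orders sum to 4 (valence 4) → 0 H
  atom 9: C, bond orders sum to 2 (valence 4) → 2 H
  atom 10: F (halogen, monovalent) → 0 H
Total hydrogens: 9.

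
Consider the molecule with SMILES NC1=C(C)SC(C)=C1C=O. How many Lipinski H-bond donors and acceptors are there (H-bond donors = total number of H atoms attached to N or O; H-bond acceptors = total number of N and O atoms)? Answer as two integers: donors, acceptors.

Donors: find every N or O and count the H atoms it carries.
  atom 1 (N): bond orders sum to 1 → 2 H
  atom 10 (O): bond orders sum to 2 → 0 H
Lipinski HBD = 2.
Acceptors: N atoms = 1, O atoms = 1 → HBA = 2.

2, 2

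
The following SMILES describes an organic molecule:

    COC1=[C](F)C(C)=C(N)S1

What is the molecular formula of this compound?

C6H8FNOS

Walk through each heavy atom and fill implicit hydrogens from standard valence (C 4, N 3, O 2, S 2, halogen 1):
  atom 1: C, bond orders sum to 1 (valence 4) → 3 H
  atom 2: O, bond orders sum to 2 (valence 2) → 0 H
  atom 3: C, bond orders sum to 4 (valence 4) → 0 H
  atom 4: C with explicit H count 0
  atom 5: F (halogen, monovalent) → 0 H
  atom 6: C, bond orders sum to 4 (valence 4) → 0 H
  atom 7: C, bond orders sum to 1 (valence 4) → 3 H
  atom 8: C, bond orders sum to 4 (valence 4) → 0 H
  atom 9: N, bond orders sum to 1 (valence 3) → 2 H
  atom 10: S, bond orders sum to 2 (valence 2) → 0 H
Totals → C:6, H:8, F:1, N:1, O:1, S:1.
In Hill order: C6H8FNOS.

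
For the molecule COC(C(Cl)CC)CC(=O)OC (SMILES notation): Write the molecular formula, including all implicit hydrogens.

C8H15ClO3

Walk through each heavy atom and fill implicit hydrogens from standard valence (C 4, N 3, O 2, S 2, halogen 1):
  atom 1: C, bond orders sum to 1 (valence 4) → 3 H
  atom 2: O, bond orders sum to 2 (valence 2) → 0 H
  atom 3: C, bond orders sum to 3 (valence 4) → 1 H
  atom 4: C, bond orders sum to 3 (valence 4) → 1 H
  atom 5: Cl (halogen, monovalent) → 0 H
  atom 6: C, bond orders sum to 2 (valence 4) → 2 H
  atom 7: C, bond orders sum to 1 (valence 4) → 3 H
  atom 8: C, bond orders sum to 2 (valence 4) → 2 H
  atom 9: C, bond orders sum to 4 (valence 4) → 0 H
  atom 10: O, bond orders sum to 2 (valence 2) → 0 H
  atom 11: O, bond orders sum to 2 (valence 2) → 0 H
  atom 12: C, bond orders sum to 1 (valence 4) → 3 H
Totals → C:8, H:15, Cl:1, O:3.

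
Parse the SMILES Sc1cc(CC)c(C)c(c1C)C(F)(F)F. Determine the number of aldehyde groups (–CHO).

Scan the SMILES for the aldehyde motif — none present.
Groups that are present: 1 thiol.

0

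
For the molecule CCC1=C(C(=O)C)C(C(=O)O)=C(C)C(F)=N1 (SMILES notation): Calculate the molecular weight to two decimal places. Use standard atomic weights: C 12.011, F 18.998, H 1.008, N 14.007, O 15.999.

225.22 g/mol

First, the molecular formula is C11H12FNO3 (counting implicit H from valence).
  C: 11 × 12.011 = 132.121
  F: 1 × 18.998 = 18.998
  H: 12 × 1.008 = 12.096
  N: 1 × 14.007 = 14.007
  O: 3 × 15.999 = 47.997
Sum: 11×12.011 + 1×18.998 + 12×1.008 + 1×14.007 + 3×15.999 = 225.219 → 225.22 g/mol.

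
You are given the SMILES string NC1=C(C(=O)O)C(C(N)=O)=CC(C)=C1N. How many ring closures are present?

1

In SMILES, each pair of matching ring-closure digits denotes one ring-closing bond; the number of such bonds equals the number of independent rings.
Ring-closure bonds here: 1.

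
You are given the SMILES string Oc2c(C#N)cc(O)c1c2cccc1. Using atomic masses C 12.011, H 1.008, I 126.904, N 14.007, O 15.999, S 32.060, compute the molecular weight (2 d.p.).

185.18 g/mol

First, the molecular formula is C11H7NO2 (counting implicit H from valence).
  C: 11 × 12.011 = 132.121
  H: 7 × 1.008 = 7.056
  N: 1 × 14.007 = 14.007
  O: 2 × 15.999 = 31.998
Sum: 11×12.011 + 7×1.008 + 1×14.007 + 2×15.999 = 185.182 → 185.18 g/mol.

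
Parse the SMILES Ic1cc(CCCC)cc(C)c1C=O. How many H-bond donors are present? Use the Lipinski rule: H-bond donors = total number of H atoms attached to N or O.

0

Donors: find every N or O and count the H atoms it carries.
  atom 14 (O): bond orders sum to 2 → 0 H
Lipinski HBD = 0.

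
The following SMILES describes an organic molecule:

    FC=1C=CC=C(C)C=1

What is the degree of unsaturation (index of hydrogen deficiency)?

4

Degree of unsaturation = (number of rings) + (number of π bonds).
Ring closures in the SMILES: 1.
π bonds: 3 double bonds (each 1 DoU) → 3 DoU from unsaturation.
Total DoU = 1 + 3 = 4.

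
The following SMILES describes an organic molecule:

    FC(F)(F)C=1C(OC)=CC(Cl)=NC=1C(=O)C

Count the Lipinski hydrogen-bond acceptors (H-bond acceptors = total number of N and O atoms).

3

N atoms: 1; O atoms: 2.
Lipinski HBA = 1 + 2 = 3.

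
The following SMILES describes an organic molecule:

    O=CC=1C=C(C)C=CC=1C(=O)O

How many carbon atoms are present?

Count every carbon token in the SMILES (each C, including those in ring-closure positions and inside branches).
Carbon count: 9.

9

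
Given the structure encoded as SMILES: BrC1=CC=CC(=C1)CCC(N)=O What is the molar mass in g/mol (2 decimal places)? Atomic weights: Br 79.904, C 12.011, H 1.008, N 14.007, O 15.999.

228.09 g/mol

First, the molecular formula is C9H10BrNO (counting implicit H from valence).
  Br: 1 × 79.904 = 79.904
  C: 9 × 12.011 = 108.099
  H: 10 × 1.008 = 10.080
  N: 1 × 14.007 = 14.007
  O: 1 × 15.999 = 15.999
Sum: 1×79.904 + 9×12.011 + 10×1.008 + 1×14.007 + 1×15.999 = 228.089 → 228.09 g/mol.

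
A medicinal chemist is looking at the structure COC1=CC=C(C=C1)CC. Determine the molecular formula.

C9H12O

Walk through each heavy atom and fill implicit hydrogens from standard valence (C 4, N 3, O 2, S 2, halogen 1):
  atom 1: C, bond orders sum to 1 (valence 4) → 3 H
  atom 2: O, bond orders sum to 2 (valence 2) → 0 H
  atom 3: C, bond orders sum to 4 (valence 4) → 0 H
  atom 4: C, bond orders sum to 3 (valence 4) → 1 H
  atom 5: C, bond orders sum to 3 (valence 4) → 1 H
  atom 6: C, bond orders sum to 4 (valence 4) → 0 H
  atom 7: C, bond orders sum to 3 (valence 4) → 1 H
  atom 8: C, bond orders sum to 3 (valence 4) → 1 H
  atom 9: C, bond orders sum to 2 (valence 4) → 2 H
  atom 10: C, bond orders sum to 1 (valence 4) → 3 H
Totals → C:9, H:12, O:1.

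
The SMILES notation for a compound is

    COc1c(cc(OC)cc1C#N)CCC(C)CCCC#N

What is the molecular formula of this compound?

C17H22N2O2

Walk through each heavy atom and fill implicit hydrogens from standard valence (C 4, N 3, O 2, S 2, halogen 1); for lowercase aromatic atoms, an aromatic c carries 1 H when it has two neighbours and 0 H with three, and aromatic n carries 0 H:
  atom 1: C, bond orders sum to 1 (valence 4) → 3 H
  atom 2: O, bond orders sum to 2 (valence 2) → 0 H
  atom 3: aromatic c, 3 neighbours → 0 H
  atom 4: aromatic c, 3 neighbours → 0 H
  atom 5: aromatic c, 2 neighbours → 1 H
  atom 6: aromatic c, 3 neighbours → 0 H
  atom 7: O, bond orders sum to 2 (valence 2) → 0 H
  atom 8: C, bond orders sum to 1 (valence 4) → 3 H
  atom 9: aromatic c, 2 neighbours → 1 H
  atom 10: aromatic c, 3 neighbours → 0 H
  atom 11: C, bond orders sum to 4 (valence 4) → 0 H
  atom 12: N, bond orders sum to 3 (valence 3) → 0 H
  atom 13: C, bond orders sum to 2 (valence 4) → 2 H
  atom 14: C, bond orders sum to 2 (valence 4) → 2 H
  atom 15: C, bond orders sum to 3 (valence 4) → 1 H
  atom 16: C, bond orders sum to 1 (valence 4) → 3 H
  atom 17: C, bond orders sum to 2 (valence 4) → 2 H
  atom 18: C, bond orders sum to 2 (valence 4) → 2 H
  atom 19: C, bond orders sum to 2 (valence 4) → 2 H
  atom 20: C, bond orders sum to 4 (valence 4) → 0 H
  atom 21: N, bond orders sum to 3 (valence 3) → 0 H
Totals → C:17, H:22, N:2, O:2.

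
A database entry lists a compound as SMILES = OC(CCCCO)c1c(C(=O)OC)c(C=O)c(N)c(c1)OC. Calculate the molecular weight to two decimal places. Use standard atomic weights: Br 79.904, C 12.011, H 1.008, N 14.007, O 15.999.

311.33 g/mol

First, the molecular formula is C15H21NO6 (counting implicit H from valence).
  C: 15 × 12.011 = 180.165
  H: 21 × 1.008 = 21.168
  N: 1 × 14.007 = 14.007
  O: 6 × 15.999 = 95.994
Sum: 15×12.011 + 21×1.008 + 1×14.007 + 6×15.999 = 311.334 → 311.33 g/mol.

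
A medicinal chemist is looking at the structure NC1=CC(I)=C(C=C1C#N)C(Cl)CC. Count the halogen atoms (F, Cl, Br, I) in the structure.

Halogen atoms appear at heavy-atom positions 5, 12 (1×Cl, 1×I).
Other groups present: 1 nitrile, 1 primary amine.
Halogen count: 2.

2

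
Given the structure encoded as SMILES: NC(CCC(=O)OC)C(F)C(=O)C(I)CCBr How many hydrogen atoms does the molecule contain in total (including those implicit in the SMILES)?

Walk through each heavy atom and fill implicit hydrogens from standard valence (C 4, N 3, O 2, S 2, halogen 1):
  atom 1: N, bond orders sum to 1 (valence 3) → 2 H
  atom 2: C, bond orders sum to 3 (valence 4) → 1 H
  atom 3: C, bond orders sum to 2 (valence 4) → 2 H
  atom 4: C, bond orders sum to 2 (valence 4) → 2 H
  atom 5: C, bond orders sum to 4 (valence 4) → 0 H
  atom 6: O, bond orders sum to 2 (valence 2) → 0 H
  atom 7: O, bond orders sum to 2 (valence 2) → 0 H
  atom 8: C, bond orders sum to 1 (valence 4) → 3 H
  atom 9: C, bond orders sum to 3 (valence 4) → 1 H
  atom 10: F (halogen, monovalent) → 0 H
  atom 11: C, bond orders sum to 4 (valence 4) → 0 H
  atom 12: O, bond orders sum to 2 (valence 2) → 0 H
  atom 13: C, bond orders sum to 3 (valence 4) → 1 H
  atom 14: I (halogen, monovalent) → 0 H
  atom 15: C, bond orders sum to 2 (valence 4) → 2 H
  atom 16: C, bond orders sum to 2 (valence 4) → 2 H
  atom 17: Br (halogen, monovalent) → 0 H
Total hydrogens: 16.

16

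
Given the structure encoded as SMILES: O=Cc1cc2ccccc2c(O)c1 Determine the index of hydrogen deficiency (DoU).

8

Molecular formula: C11H8O2.
DoU = (2C + 2 + N − H − X) / 2, where X is the halogen count and O/S are ignored.
    = (2·11 + 2 + 0 − 8 − 0) / 2 = 16 / 2 = 8.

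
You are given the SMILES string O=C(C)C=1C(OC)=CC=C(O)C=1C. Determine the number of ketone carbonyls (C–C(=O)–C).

The ketone motif appears at heavy-atom position 2 in the SMILES.
Other groups present: 1 ether, 1 hydroxyl.
Ketone count: 1.

1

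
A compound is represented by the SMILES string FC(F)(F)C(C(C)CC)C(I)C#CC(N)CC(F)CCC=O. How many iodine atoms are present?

1

Scan the SMILES for I atoms (remember two-letter symbols like Cl and Br are single atoms).
Iodine count: 1.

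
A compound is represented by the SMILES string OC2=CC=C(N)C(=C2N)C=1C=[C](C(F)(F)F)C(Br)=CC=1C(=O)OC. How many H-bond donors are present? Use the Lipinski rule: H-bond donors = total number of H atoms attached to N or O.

Donors: find every N or O and count the H atoms it carries.
  atom 1 (O): bond orders sum to 1 → 1 H
  atom 6 (N): bond orders sum to 1 → 2 H
  atom 9 (N): bond orders sum to 1 → 2 H
  atom 22 (O): bond orders sum to 2 → 0 H
  atom 23 (O): bond orders sum to 2 → 0 H
Lipinski HBD = 5.

5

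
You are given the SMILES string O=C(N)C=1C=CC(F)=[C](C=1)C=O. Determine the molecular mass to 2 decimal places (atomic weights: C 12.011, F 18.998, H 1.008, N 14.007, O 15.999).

167.14 g/mol

First, the molecular formula is C8H6FNO2 (counting implicit H from valence).
  C: 8 × 12.011 = 96.088
  F: 1 × 18.998 = 18.998
  H: 6 × 1.008 = 6.048
  N: 1 × 14.007 = 14.007
  O: 2 × 15.999 = 31.998
Sum: 8×12.011 + 1×18.998 + 6×1.008 + 1×14.007 + 2×15.999 = 167.139 → 167.14 g/mol.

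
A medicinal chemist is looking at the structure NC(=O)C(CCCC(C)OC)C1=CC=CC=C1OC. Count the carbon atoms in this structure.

Count every carbon token in the SMILES (each C, including those in ring-closure positions and inside branches).
Carbon count: 15.

15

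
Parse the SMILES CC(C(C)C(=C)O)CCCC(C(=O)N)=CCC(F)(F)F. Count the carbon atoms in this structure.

Count every carbon token in the SMILES (each C, including those in ring-closure positions and inside branches).
Carbon count: 14.

14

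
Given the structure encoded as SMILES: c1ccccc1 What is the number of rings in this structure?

1

In SMILES, each pair of matching ring-closure digits denotes one ring-closing bond; the number of such bonds equals the number of independent rings.
Ring-closure bonds here: 1.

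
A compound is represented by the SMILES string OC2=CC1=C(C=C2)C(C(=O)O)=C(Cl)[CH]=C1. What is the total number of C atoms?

11

Count every carbon token in the SMILES (each C, including those in ring-closure positions and inside branches).
Carbon count: 11.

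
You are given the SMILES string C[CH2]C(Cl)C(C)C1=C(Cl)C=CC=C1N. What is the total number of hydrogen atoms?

15

Walk through each heavy atom and fill implicit hydrogens from standard valence (C 4, N 3, O 2, S 2, halogen 1):
  atom 1: C, bond orders sum to 1 (valence 4) → 3 H
  atom 2: C with explicit H count 2
  atom 3: C, bond orders sum to 3 (valence 4) → 1 H
  atom 4: Cl (halogen, monovalent) → 0 H
  atom 5: C, bond orders sum to 3 (valence 4) → 1 H
  atom 6: C, bond orders sum to 1 (valence 4) → 3 H
  atom 7: C, bond orders sum to 4 (valence 4) → 0 H
  atom 8: C, bond orders sum to 4 (valence 4) → 0 H
  atom 9: Cl (halogen, monovalent) → 0 H
  atom 10: C, bond orders sum to 3 (valence 4) → 1 H
  atom 11: C, bond orders sum to 3 (valence 4) → 1 H
  atom 12: C, bond orders sum to 3 (valence 4) → 1 H
  atom 13: C, bond orders sum to 4 (valence 4) → 0 H
  atom 14: N, bond orders sum to 1 (valence 3) → 2 H
Total hydrogens: 15.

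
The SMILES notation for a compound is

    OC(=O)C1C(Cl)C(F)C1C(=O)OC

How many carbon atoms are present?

7

Count every carbon token in the SMILES (each C, including those in ring-closure positions and inside branches).
Carbon count: 7.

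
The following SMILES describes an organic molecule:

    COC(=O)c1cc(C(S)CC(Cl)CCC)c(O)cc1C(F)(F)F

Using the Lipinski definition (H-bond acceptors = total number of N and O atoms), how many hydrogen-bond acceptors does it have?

3

N atoms: 0; O atoms: 3.
Lipinski HBA = 0 + 3 = 3.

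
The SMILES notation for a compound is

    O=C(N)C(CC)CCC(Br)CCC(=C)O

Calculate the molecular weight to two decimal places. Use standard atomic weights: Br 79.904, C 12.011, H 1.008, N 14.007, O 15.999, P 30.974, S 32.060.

278.19 g/mol

First, the molecular formula is C11H20BrNO2 (counting implicit H from valence).
  Br: 1 × 79.904 = 79.904
  C: 11 × 12.011 = 132.121
  H: 20 × 1.008 = 20.160
  N: 1 × 14.007 = 14.007
  O: 2 × 15.999 = 31.998
Sum: 1×79.904 + 11×12.011 + 20×1.008 + 1×14.007 + 2×15.999 = 278.190 → 278.19 g/mol.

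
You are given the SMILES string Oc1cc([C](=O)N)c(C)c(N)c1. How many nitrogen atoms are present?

2

Scan the SMILES for N atoms (remember two-letter symbols like Cl and Br are single atoms).
Nitrogen count: 2.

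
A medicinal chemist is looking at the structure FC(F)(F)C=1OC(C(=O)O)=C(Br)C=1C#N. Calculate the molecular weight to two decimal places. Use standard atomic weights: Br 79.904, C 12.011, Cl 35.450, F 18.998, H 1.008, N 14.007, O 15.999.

283.99 g/mol

First, the molecular formula is C7HBrF3NO3 (counting implicit H from valence).
  Br: 1 × 79.904 = 79.904
  C: 7 × 12.011 = 84.077
  F: 3 × 18.998 = 56.994
  H: 1 × 1.008 = 1.008
  N: 1 × 14.007 = 14.007
  O: 3 × 15.999 = 47.997
Sum: 1×79.904 + 7×12.011 + 3×18.998 + 1×1.008 + 1×14.007 + 3×15.999 = 283.987 → 283.99 g/mol.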